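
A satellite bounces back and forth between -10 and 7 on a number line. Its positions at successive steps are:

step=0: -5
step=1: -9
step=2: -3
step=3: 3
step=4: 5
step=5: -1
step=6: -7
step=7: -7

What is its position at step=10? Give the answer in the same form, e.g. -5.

3

The value travels 6 per step and bounces off the walls at -10 and 7.
  step 8: -7 → -1
  step 9: -1 → 5
  step 10: 5 → 3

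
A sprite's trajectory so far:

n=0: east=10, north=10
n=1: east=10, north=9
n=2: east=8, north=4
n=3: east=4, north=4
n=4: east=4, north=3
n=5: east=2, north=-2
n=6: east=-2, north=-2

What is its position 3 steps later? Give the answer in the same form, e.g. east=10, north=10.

Differencing gives (+0,-1), (-2,-5), (-4,+0), (+0,-1), (-2,-5), (-4,+0). This is the pattern (+0,-1), (-2,-5), (-4,+0) repeated.
step 7: apply (+0,-1) → east=-2, north=-3
step 8: apply (-2,-5) → east=-4, north=-8
step 9: apply (-4,+0) → east=-8, north=-8

east=-8, north=-8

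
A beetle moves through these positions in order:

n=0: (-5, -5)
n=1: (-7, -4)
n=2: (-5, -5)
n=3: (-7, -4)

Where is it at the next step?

Step-to-step displacements: (-2, +1), (+2, -1), (-2, +1); each is -1× the previous.
step 4: (-7, -4) + (+2, -1) → (-5, -5)

(-5, -5)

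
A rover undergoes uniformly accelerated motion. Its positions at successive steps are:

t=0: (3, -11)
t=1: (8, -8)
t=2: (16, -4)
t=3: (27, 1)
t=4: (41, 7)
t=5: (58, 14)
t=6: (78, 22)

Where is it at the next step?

Successive displacements: (+5, +3), (+8, +4), (+11, +5), (+14, +6), (+17, +7), (+20, +8) — each changes by (+3, +1).
step 7: (78, 22) + (+23, +9) → (101, 31)

(101, 31)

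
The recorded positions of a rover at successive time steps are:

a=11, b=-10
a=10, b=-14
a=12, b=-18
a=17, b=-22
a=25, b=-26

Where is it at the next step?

a=36, b=-30

Taking differences between consecutive positions: (-1, -4), (+2, -4), (+5, -4), (+8, -4). These grow by (+3, +0) each step.
step 5: a=25, b=-26 + (+11, -4) → a=36, b=-30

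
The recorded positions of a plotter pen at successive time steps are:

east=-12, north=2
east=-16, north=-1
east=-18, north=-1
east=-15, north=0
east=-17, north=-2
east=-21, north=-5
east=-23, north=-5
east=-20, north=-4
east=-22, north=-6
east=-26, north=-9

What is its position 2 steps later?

east=-25, north=-8

Step-to-step displacements: (-4, -3), (-2, +0), (+3, +1), (-2, -2), (-4, -3), (-2, +0), (+3, +1), (-2, -2), (-4, -3) — a repeating cycle of length 4.
step 10: apply (-2, +0) → east=-28, north=-9
step 11: apply (+3, +1) → east=-25, north=-8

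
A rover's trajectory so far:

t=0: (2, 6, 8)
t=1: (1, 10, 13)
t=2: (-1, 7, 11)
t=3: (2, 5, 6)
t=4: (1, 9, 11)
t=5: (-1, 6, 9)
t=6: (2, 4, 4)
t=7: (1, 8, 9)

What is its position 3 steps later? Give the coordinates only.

Differencing gives (-1, +4, +5), (-2, -3, -2), (+3, -2, -5), (-1, +4, +5), (-2, -3, -2), (+3, -2, -5), (-1, +4, +5). This is the pattern (-1, +4, +5), (-2, -3, -2), (+3, -2, -5) repeated.
step 8: apply (-2, -3, -2) → (-1, 5, 7)
step 9: apply (+3, -2, -5) → (2, 3, 2)
step 10: apply (-1, +4, +5) → (1, 7, 7)

(1, 7, 7)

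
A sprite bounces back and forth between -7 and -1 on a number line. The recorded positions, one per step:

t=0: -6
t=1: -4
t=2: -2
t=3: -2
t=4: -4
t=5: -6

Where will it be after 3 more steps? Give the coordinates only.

The value reflects between -7 and -1, moving 2 per step.
  step 6: -6 → -6
  step 7: -6 → -4
  step 8: -4 → -2

-2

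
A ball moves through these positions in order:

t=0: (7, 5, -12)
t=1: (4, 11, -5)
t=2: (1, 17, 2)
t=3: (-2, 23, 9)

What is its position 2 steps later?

(-8, 35, 23)

The position changes by (-3, +6, +7) every step.
step 4: (-2, 23, 9) + (-3, +6, +7) → (-5, 29, 16)
step 5: (-5, 29, 16) + (-3, +6, +7) → (-8, 35, 23)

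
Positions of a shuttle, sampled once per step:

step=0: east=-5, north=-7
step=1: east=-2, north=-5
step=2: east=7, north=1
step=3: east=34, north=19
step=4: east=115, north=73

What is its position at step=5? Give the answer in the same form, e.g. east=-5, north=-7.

east=358, north=235

The jumps are (+3,+2), (+9,+6), (+27,+18), (+81,+54) — a geometric progression with ratio 3.
step 5: east=115, north=73 + (+243,+162) → east=358, north=235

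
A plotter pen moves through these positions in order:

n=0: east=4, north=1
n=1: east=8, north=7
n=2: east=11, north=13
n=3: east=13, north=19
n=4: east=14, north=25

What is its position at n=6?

Successive displacements: (+4,+6), (+3,+6), (+2,+6), (+1,+6) — each changes by (-1,+0).
step 5: east=14, north=25 + (+0,+6) → east=14, north=31
step 6: east=14, north=31 + (-1,+6) → east=13, north=37

east=13, north=37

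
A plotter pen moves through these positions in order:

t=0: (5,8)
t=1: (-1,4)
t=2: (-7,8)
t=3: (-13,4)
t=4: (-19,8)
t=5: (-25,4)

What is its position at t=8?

(-43,8)

The first coordinate changes by -6 each step, so at step 8 it is 5 + 8·(-6) = -43.
The second coordinate repeats the cycle [8, 4] with period 2; step 8 mod 2 = 0, giving 8.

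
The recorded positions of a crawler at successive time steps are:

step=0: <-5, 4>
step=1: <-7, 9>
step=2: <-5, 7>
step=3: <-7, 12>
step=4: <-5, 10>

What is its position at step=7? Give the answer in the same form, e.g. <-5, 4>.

<-7, 18>

Differencing gives <-2, +5>, <+2, -2>, <-2, +5>, <+2, -2>. This is the pattern <-2, +5>, <+2, -2> repeated.
step 5: apply <-2, +5> → <-7, 15>
step 6: apply <+2, -2> → <-5, 13>
step 7: apply <-2, +5> → <-7, 18>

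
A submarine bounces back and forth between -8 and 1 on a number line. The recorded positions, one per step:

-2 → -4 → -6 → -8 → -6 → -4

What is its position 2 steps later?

The value reflects between -8 and 1, moving 2 per step.
  step 6: -4 → -2
  step 7: -2 → 0

0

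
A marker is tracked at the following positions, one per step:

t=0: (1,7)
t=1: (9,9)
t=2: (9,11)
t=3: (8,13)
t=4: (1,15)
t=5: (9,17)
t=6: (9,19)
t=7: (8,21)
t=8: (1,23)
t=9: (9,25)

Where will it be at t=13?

(9,33)

First: cycles through 1, 9, 9, 8 every 4 steps. Step 13 lands at position 1 of the cycle → 9.
Second: linear, +2 per step → 33 at step 13.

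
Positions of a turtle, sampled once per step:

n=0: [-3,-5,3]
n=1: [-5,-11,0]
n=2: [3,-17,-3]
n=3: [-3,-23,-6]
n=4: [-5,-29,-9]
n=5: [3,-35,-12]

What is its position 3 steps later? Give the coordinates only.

First: cycles through -3, -5, 3 every 3 steps. Step 8 lands at position 2 of the cycle → 3.
Second: linear, -6 per step → -53 at step 8.
Third: linear, -3 per step → -21 at step 8.

[3,-53,-21]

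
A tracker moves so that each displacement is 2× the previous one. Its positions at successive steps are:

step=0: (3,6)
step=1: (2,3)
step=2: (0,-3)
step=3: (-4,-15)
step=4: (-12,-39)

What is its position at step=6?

(-60,-183)

The jumps are (-1,-3), (-2,-6), (-4,-12), (-8,-24) — a geometric progression with ratio 2.
step 5: (-12,-39) + (-16,-48) → (-28,-87)
step 6: (-28,-87) + (-32,-96) → (-60,-183)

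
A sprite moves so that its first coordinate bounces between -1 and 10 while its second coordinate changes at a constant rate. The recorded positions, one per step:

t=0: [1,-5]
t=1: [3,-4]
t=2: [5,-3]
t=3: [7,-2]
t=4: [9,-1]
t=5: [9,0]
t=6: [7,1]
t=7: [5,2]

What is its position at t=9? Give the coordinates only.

[1,4]

The first coordinate travels 2 per step and bounces off the walls at -1 and 10.
  step 8: 5 → 3
  step 9: 3 → 1
The second coordinate changes by +1 each step: at step 9 it is 4.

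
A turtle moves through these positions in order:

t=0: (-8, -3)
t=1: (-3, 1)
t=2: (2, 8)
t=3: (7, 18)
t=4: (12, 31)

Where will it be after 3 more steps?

(27, 88)

Successive displacements: (+5, +4), (+5, +7), (+5, +10), (+5, +13) — each changes by (+0, +3).
step 5: (12, 31) + (+5, +16) → (17, 47)
step 6: (17, 47) + (+5, +19) → (22, 66)
step 7: (22, 66) + (+5, +22) → (27, 88)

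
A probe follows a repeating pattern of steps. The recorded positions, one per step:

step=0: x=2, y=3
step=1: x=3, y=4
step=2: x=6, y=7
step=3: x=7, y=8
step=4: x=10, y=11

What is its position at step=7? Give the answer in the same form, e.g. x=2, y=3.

x=15, y=16

The moves between consecutive positions are (+1,+1), (+3,+3), (+1,+1), (+3,+3); they repeat the 2-cycle [(+1,+1), (+3,+3)].
step 5: apply (+1,+1) → x=11, y=12
step 6: apply (+3,+3) → x=14, y=15
step 7: apply (+1,+1) → x=15, y=16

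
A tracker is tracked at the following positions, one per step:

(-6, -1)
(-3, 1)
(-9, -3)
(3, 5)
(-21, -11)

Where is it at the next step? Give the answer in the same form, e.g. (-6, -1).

(27, 21)

The jumps are (+3, +2), (-6, -4), (+12, +8), (-24, -16) — a geometric progression with ratio -2.
step 5: (-21, -11) + (+48, +32) → (27, 21)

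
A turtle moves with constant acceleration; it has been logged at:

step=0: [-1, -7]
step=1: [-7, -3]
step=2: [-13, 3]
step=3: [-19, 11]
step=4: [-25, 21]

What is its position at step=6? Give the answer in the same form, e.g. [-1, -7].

[-37, 47]

Successive displacements: [-6, +4], [-6, +6], [-6, +8], [-6, +10] — each changes by [+0, +2].
step 5: [-25, 21] + [-6, +12] → [-31, 33]
step 6: [-31, 33] + [-6, +14] → [-37, 47]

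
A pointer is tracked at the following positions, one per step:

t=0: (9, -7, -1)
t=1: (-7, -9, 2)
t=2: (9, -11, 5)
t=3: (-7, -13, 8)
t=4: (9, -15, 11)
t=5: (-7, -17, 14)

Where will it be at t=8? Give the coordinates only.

(9, -23, 23)

The first coordinate repeats the cycle [9, -7] with period 2; step 8 mod 2 = 0, giving 9.
The second coordinate changes by -2 each step, so at step 8 it is -7 + 8·(-2) = -23.
The third coordinate changes by +3 each step, so at step 8 it is -1 + 8·(3) = 23.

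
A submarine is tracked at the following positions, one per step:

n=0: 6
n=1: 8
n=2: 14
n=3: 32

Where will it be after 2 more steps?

Step-to-step displacements: +2, +6, +18; each is 3× the previous.
step 4: 32 + 54 → 86
step 5: 86 + 162 → 248

248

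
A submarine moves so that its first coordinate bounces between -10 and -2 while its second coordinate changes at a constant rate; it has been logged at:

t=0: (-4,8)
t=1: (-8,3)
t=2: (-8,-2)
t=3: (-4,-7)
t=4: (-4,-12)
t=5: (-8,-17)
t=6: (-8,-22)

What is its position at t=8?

(-4,-32)

The first coordinate reflects between -10 and -2, moving 4 per step.
  step 7: -8 → -4
  step 8: -4 → -4
The second coordinate changes by -5 each step: at step 8 it is -32.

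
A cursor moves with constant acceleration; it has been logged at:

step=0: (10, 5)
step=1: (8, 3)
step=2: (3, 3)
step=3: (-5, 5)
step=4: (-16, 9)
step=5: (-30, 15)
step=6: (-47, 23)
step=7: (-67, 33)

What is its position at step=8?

Successive displacements: (-2, -2), (-5, +0), (-8, +2), (-11, +4), (-14, +6), (-17, +8), (-20, +10) — each changes by (-3, +2).
step 8: (-67, 33) + (-23, +12) → (-90, 45)

(-90, 45)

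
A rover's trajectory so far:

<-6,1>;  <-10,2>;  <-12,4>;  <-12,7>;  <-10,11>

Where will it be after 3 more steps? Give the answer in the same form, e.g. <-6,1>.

<8,29>

First differences are <-4,+1>, <-2,+2>, <+0,+3>, <+2,+4>; their common second difference is <+2,+1> (constant acceleration).
step 5: <-10,11> + <+4,+5> → <-6,16>
step 6: <-6,16> + <+6,+6> → <0,22>
step 7: <0,22> + <+8,+7> → <8,29>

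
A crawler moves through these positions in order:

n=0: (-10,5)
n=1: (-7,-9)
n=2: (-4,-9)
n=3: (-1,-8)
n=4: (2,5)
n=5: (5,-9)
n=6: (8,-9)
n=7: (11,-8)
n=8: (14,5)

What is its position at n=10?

(20,-9)

First: linear, +3 per step → 20 at step 10.
Second: cycles through 5, -9, -9, -8 every 4 steps. Step 10 lands at position 2 of the cycle → -9.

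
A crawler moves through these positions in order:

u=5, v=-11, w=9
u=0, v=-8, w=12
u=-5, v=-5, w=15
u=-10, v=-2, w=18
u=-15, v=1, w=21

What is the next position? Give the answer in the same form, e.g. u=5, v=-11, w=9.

u=-20, v=4, w=24

Constant displacement of (-5,+3,+3) per step.
step 5: u=-15, v=1, w=21 + (-5,+3,+3) → u=-20, v=4, w=24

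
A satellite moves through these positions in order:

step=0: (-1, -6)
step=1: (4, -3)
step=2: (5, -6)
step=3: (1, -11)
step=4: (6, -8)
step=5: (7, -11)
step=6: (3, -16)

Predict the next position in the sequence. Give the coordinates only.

(8, -13)

The moves between consecutive positions are (+5, +3), (+1, -3), (-4, -5), (+5, +3), (+1, -3), (-4, -5); they repeat the 3-cycle [(+5, +3), (+1, -3), (-4, -5)].
step 7: apply (+5, +3) → (8, -13)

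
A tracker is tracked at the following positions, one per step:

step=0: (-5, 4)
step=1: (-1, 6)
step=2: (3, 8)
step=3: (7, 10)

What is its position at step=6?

(19, 16)

Each step adds (+4, +2) to the position.
step 4: (7, 10) + (+4, +2) → (11, 12)
step 5: (11, 12) + (+4, +2) → (15, 14)
step 6: (15, 14) + (+4, +2) → (19, 16)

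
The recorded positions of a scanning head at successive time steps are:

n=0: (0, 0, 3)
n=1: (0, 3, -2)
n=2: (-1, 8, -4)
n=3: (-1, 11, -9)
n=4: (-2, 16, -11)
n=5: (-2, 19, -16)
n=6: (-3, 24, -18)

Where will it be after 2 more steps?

(-4, 32, -25)

Differencing gives (+0, +3, -5), (-1, +5, -2), (+0, +3, -5), (-1, +5, -2), (+0, +3, -5), (-1, +5, -2). This is the pattern (+0, +3, -5), (-1, +5, -2) repeated.
step 7: apply (+0, +3, -5) → (-3, 27, -23)
step 8: apply (-1, +5, -2) → (-4, 32, -25)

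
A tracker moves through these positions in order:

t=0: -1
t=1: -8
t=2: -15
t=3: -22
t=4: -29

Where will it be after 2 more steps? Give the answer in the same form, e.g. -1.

-43

Constant displacement of -7 per step.
step 5: -29 − 7 → -36
step 6: -36 − 7 → -43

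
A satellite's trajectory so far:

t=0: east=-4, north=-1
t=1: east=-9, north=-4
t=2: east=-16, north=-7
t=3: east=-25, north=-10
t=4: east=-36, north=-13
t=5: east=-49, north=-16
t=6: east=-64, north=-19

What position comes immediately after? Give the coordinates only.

Successive displacements: (-5, -3), (-7, -3), (-9, -3), (-11, -3), (-13, -3), (-15, -3) — each changes by (-2, +0).
step 7: east=-64, north=-19 + (-17, -3) → east=-81, north=-22

east=-81, north=-22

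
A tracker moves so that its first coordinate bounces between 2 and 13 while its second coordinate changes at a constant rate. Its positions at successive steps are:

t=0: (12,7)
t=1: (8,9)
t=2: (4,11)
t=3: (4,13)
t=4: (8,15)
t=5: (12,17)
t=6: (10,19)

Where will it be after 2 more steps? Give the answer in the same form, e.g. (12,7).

(2,23)

The first coordinate travels 4 per step and bounces off the walls at 2 and 13.
  step 7: 10 → 6
  step 8: 6 → 2
The second coordinate changes by +2 each step: at step 8 it is 23.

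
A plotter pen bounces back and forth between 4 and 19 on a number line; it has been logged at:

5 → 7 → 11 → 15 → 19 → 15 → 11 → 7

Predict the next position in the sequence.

5

The value travels 4 per step and bounces off the walls at 4 and 19.
  step 8: 7 → 5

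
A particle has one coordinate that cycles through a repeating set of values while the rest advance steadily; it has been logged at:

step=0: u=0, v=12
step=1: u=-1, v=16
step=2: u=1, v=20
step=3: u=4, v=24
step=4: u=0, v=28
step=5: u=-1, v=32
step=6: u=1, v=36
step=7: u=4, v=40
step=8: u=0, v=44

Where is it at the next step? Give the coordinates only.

u=-1, v=48

U: cycles through 0, -1, 1, 4 every 4 steps. Step 9 lands at position 1 of the cycle → -1.
V: linear, +4 per step → 48 at step 9.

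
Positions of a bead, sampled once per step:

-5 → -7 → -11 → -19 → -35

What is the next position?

Consecutive displacements -2, -4, -8, -16 scale by a factor of 2 each step.
step 5: -35 − 32 → -67

-67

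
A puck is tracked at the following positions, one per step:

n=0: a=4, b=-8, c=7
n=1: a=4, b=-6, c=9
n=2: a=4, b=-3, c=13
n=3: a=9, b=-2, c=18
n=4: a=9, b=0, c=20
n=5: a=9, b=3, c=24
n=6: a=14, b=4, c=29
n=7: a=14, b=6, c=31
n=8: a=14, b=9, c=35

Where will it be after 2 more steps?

a=19, b=12, c=42

The moves between consecutive positions are (+0,+2,+2), (+0,+3,+4), (+5,+1,+5), (+0,+2,+2), (+0,+3,+4), (+5,+1,+5), (+0,+2,+2), (+0,+3,+4); they repeat the 3-cycle [(+0,+2,+2), (+0,+3,+4), (+5,+1,+5)].
step 9: apply (+5,+1,+5) → a=19, b=10, c=40
step 10: apply (+0,+2,+2) → a=19, b=12, c=42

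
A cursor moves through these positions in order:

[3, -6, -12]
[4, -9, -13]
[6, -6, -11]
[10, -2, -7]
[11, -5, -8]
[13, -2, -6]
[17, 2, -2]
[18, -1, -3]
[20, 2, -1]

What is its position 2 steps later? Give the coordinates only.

[25, 3, 2]

The moves between consecutive positions are [+1, -3, -1], [+2, +3, +2], [+4, +4, +4], [+1, -3, -1], [+2, +3, +2], [+4, +4, +4], [+1, -3, -1], [+2, +3, +2]; they repeat the 3-cycle [[+1, -3, -1], [+2, +3, +2], [+4, +4, +4]].
step 9: apply [+4, +4, +4] → [24, 6, 3]
step 10: apply [+1, -3, -1] → [25, 3, 2]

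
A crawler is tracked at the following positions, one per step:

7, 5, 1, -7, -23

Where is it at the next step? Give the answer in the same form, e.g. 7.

The jumps are -2, -4, -8, -16 — a geometric progression with ratio 2.
step 5: -23 − 32 → -55

-55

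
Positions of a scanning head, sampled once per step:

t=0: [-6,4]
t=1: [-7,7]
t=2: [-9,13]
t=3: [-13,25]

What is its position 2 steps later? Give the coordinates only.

Consecutive displacements [-1,+3], [-2,+6], [-4,+12] scale by a factor of 2 each step.
step 4: [-13,25] + [-8,+24] → [-21,49]
step 5: [-21,49] + [-16,+48] → [-37,97]

[-37,97]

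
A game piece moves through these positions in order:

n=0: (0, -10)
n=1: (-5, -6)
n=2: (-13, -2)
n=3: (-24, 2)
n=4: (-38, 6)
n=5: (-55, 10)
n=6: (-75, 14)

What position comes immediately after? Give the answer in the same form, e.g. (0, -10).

Successive displacements: (-5, +4), (-8, +4), (-11, +4), (-14, +4), (-17, +4), (-20, +4) — each changes by (-3, +0).
step 7: (-75, 14) + (-23, +4) → (-98, 18)

(-98, 18)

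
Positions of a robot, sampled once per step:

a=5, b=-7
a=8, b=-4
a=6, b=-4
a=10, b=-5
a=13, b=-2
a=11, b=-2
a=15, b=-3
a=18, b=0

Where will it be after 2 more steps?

Step-to-step displacements: (+3,+3), (-2,+0), (+4,-1), (+3,+3), (-2,+0), (+4,-1), (+3,+3) — a repeating cycle of length 3.
step 8: apply (-2,+0) → a=16, b=0
step 9: apply (+4,-1) → a=20, b=-1

a=20, b=-1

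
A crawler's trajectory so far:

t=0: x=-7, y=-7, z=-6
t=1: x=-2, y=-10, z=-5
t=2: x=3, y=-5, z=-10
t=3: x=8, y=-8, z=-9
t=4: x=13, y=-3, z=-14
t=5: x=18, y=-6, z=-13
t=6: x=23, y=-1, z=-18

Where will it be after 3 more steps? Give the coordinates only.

Differencing gives (+5, -3, +1), (+5, +5, -5), (+5, -3, +1), (+5, +5, -5), (+5, -3, +1), (+5, +5, -5). This is the pattern (+5, -3, +1), (+5, +5, -5) repeated.
step 7: apply (+5, -3, +1) → x=28, y=-4, z=-17
step 8: apply (+5, +5, -5) → x=33, y=1, z=-22
step 9: apply (+5, -3, +1) → x=38, y=-2, z=-21

x=38, y=-2, z=-21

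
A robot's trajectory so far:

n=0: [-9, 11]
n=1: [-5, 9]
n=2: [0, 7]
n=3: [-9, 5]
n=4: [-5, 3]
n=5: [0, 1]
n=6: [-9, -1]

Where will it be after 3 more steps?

First: cycles through -9, -5, 0 every 3 steps. Step 9 lands at position 0 of the cycle → -9.
Second: linear, -2 per step → -7 at step 9.

[-9, -7]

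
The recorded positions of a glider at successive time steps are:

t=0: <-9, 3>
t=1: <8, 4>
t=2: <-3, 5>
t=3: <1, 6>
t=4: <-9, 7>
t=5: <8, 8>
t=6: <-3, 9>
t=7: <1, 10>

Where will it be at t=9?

The first coordinate repeats the cycle [-9, 8, -3, 1] with period 4; step 9 mod 4 = 1, giving 8.
The second coordinate changes by +1 each step, so at step 9 it is 3 + 9·(1) = 12.

<8, 12>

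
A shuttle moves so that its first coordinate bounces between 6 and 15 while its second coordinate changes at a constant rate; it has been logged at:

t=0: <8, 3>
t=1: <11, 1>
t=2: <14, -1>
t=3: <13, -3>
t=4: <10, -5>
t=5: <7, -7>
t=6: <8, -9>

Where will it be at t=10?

The first coordinate reflects between 6 and 15, moving 3 per step.
  step 7: 8 → 11
  step 8: 11 → 14
  step 9: 14 → 13
  step 10: 13 → 10
The second coordinate changes by -2 each step: at step 10 it is -17.

<10, -17>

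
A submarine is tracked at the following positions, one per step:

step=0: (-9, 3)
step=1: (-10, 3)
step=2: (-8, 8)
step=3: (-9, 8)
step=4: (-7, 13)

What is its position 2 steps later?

(-6, 18)

Step-to-step displacements: (-1, +0), (+2, +5), (-1, +0), (+2, +5) — a repeating cycle of length 2.
step 5: apply (-1, +0) → (-8, 13)
step 6: apply (+2, +5) → (-6, 18)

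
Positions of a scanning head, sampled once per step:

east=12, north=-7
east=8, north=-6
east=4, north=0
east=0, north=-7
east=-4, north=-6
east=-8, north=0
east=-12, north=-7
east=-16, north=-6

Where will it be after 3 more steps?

The east coordinate changes by -4 each step, so at step 10 it is 12 + 10·(-4) = -28.
The north coordinate repeats the cycle [-7, -6, 0] with period 3; step 10 mod 3 = 1, giving -6.

east=-28, north=-6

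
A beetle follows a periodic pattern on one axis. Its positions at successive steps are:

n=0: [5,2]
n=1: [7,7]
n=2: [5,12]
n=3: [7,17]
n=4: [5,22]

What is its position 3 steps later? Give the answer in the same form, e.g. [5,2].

The first coordinate repeats the cycle [5, 7] with period 2; step 7 mod 2 = 1, giving 7.
The second coordinate changes by +5 each step, so at step 7 it is 2 + 7·(5) = 37.

[7,37]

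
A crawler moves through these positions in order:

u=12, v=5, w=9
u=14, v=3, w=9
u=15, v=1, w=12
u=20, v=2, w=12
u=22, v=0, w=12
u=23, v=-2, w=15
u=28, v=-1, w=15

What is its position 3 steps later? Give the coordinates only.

The moves between consecutive positions are (+2, -2, +0), (+1, -2, +3), (+5, +1, +0), (+2, -2, +0), (+1, -2, +3), (+5, +1, +0); they repeat the 3-cycle [(+2, -2, +0), (+1, -2, +3), (+5, +1, +0)].
step 7: apply (+2, -2, +0) → u=30, v=-3, w=15
step 8: apply (+1, -2, +3) → u=31, v=-5, w=18
step 9: apply (+5, +1, +0) → u=36, v=-4, w=18

u=36, v=-4, w=18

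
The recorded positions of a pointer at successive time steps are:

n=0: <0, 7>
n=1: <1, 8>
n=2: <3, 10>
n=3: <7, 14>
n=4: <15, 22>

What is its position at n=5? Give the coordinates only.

<31, 38>

Step-to-step displacements: <+1, +1>, <+2, +2>, <+4, +4>, <+8, +8>; each is 2× the previous.
step 5: <15, 22> + <+16, +16> → <31, 38>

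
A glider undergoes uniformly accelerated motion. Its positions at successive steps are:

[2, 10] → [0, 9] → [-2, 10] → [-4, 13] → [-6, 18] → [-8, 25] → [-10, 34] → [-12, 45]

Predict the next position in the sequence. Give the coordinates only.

First differences are [-2, -1], [-2, +1], [-2, +3], [-2, +5], [-2, +7], [-2, +9], [-2, +11]; their common second difference is [+0, +2] (constant acceleration).
step 8: [-12, 45] + [-2, +13] → [-14, 58]

[-14, 58]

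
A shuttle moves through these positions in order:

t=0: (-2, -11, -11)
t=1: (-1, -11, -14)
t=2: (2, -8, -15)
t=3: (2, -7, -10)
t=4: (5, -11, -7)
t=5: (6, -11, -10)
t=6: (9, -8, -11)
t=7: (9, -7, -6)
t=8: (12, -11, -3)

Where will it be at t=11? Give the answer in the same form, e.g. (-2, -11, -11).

(16, -7, -2)

Step-to-step displacements: (+1, +0, -3), (+3, +3, -1), (+0, +1, +5), (+3, -4, +3), (+1, +0, -3), (+3, +3, -1), (+0, +1, +5), (+3, -4, +3) — a repeating cycle of length 4.
step 9: apply (+1, +0, -3) → (13, -11, -6)
step 10: apply (+3, +3, -1) → (16, -8, -7)
step 11: apply (+0, +1, +5) → (16, -7, -2)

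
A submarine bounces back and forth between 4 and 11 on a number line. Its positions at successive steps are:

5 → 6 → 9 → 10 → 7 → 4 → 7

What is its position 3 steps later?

6

The value reflects between 4 and 11, moving 3 per step.
  step 7: 7 → 10
  step 8: 10 → 9
  step 9: 9 → 6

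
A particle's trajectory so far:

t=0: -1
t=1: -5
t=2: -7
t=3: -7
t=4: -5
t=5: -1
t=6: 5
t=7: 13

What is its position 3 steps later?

Taking differences between consecutive positions: -4, -2, +0, +2, +4, +6, +8. These grow by +2 each step.
step 8: 13 + 10 → 23
step 9: 23 + 12 → 35
step 10: 35 + 14 → 49

49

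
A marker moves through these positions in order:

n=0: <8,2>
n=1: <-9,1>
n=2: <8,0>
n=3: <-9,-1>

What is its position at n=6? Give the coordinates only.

The first coordinate repeats the cycle [8, -9] with period 2; step 6 mod 2 = 0, giving 8.
The second coordinate changes by -1 each step, so at step 6 it is 2 + 6·(-1) = -4.

<8,-4>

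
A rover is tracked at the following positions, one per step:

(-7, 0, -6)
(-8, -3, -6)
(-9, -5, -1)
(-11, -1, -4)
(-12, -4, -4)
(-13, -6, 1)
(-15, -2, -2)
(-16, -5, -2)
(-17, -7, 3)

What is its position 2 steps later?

(-20, -6, 0)

Step-to-step displacements: (-1, -3, +0), (-1, -2, +5), (-2, +4, -3), (-1, -3, +0), (-1, -2, +5), (-2, +4, -3), (-1, -3, +0), (-1, -2, +5) — a repeating cycle of length 3.
step 9: apply (-2, +4, -3) → (-19, -3, 0)
step 10: apply (-1, -3, +0) → (-20, -6, 0)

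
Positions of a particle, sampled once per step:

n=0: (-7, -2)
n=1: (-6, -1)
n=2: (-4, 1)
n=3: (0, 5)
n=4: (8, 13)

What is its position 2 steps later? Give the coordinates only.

The jumps are (+1, +1), (+2, +2), (+4, +4), (+8, +8) — a geometric progression with ratio 2.
step 5: (8, 13) + (+16, +16) → (24, 29)
step 6: (24, 29) + (+32, +32) → (56, 61)

(56, 61)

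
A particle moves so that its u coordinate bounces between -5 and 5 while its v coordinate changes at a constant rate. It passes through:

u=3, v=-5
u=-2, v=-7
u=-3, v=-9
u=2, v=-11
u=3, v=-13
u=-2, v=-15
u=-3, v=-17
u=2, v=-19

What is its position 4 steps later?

u=2, v=-27

The u coordinate travels 5 per step and bounces off the walls at -5 and 5.
  step 8: 2 → 3
  step 9: 3 → -2
  step 10: -2 → -3
  step 11: -3 → 2
The v coordinate changes by -2 each step: at step 11 it is -27.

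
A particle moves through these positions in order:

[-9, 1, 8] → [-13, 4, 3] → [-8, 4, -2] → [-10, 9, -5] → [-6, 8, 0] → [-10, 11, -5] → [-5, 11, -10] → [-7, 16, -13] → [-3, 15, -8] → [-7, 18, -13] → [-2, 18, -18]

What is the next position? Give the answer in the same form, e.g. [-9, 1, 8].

[-4, 23, -21]

Step-to-step displacements: [-4, +3, -5], [+5, +0, -5], [-2, +5, -3], [+4, -1, +5], [-4, +3, -5], [+5, +0, -5], [-2, +5, -3], [+4, -1, +5], [-4, +3, -5], [+5, +0, -5] — a repeating cycle of length 4.
step 11: apply [-2, +5, -3] → [-4, 23, -21]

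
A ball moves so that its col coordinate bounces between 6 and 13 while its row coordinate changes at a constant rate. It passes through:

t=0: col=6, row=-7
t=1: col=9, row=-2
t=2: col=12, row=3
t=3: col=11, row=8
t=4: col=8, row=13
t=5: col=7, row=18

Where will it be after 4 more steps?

col=7, row=38

The col coordinate travels 3 per step and bounces off the walls at 6 and 13.
  step 6: 7 → 10
  step 7: 10 → 13
  step 8: 13 → 10
  step 9: 10 → 7
The row coordinate changes by +5 each step: at step 9 it is 38.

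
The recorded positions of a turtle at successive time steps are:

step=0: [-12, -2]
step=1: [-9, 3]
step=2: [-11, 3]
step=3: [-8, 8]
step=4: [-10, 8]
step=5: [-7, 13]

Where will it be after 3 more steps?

The moves between consecutive positions are [+3, +5], [-2, +0], [+3, +5], [-2, +0], [+3, +5]; they repeat the 2-cycle [[+3, +5], [-2, +0]].
step 6: apply [-2, +0] → [-9, 13]
step 7: apply [+3, +5] → [-6, 18]
step 8: apply [-2, +0] → [-8, 18]

[-8, 18]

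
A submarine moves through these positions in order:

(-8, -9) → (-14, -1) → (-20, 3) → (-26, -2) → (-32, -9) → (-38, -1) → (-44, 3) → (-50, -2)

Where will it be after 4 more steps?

First: linear, -6 per step → -74 at step 11.
Second: cycles through -9, -1, 3, -2 every 4 steps. Step 11 lands at position 3 of the cycle → -2.

(-74, -2)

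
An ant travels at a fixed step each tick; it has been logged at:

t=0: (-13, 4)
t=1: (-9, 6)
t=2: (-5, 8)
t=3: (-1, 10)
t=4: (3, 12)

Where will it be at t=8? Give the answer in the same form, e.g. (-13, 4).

(19, 20)

Each step adds (+4, +2) to the position.
step 5: (3, 12) + (+4, +2) → (7, 14)
step 6: (7, 14) + (+4, +2) → (11, 16)
step 7: (11, 16) + (+4, +2) → (15, 18)
step 8: (15, 18) + (+4, +2) → (19, 20)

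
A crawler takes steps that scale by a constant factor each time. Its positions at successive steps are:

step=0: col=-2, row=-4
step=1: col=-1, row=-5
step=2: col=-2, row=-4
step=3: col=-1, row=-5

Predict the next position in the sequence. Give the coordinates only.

col=-2, row=-4

Step-to-step displacements: (+1, -1), (-1, +1), (+1, -1); each is -1× the previous.
step 4: col=-1, row=-5 + (-1, +1) → col=-2, row=-4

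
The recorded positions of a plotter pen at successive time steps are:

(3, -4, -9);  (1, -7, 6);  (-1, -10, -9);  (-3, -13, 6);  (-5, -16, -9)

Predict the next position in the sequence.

(-7, -19, 6)

First: linear, -2 per step → -7 at step 5.
Second: linear, -3 per step → -19 at step 5.
Third: cycles through -9, 6 every 2 steps. Step 5 lands at position 1 of the cycle → 6.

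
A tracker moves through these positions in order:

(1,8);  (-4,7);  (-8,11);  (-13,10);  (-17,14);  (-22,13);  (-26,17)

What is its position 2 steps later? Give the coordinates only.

Step-to-step displacements: (-5,-1), (-4,+4), (-5,-1), (-4,+4), (-5,-1), (-4,+4) — a repeating cycle of length 2.
step 7: apply (-5,-1) → (-31,16)
step 8: apply (-4,+4) → (-35,20)

(-35,20)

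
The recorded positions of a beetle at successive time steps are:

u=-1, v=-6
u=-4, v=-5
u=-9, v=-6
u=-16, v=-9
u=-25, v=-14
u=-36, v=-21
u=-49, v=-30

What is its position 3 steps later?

u=-100, v=-69

Taking differences between consecutive positions: (-3, +1), (-5, -1), (-7, -3), (-9, -5), (-11, -7), (-13, -9). These grow by (-2, -2) each step.
step 7: u=-49, v=-30 + (-15, -11) → u=-64, v=-41
step 8: u=-64, v=-41 + (-17, -13) → u=-81, v=-54
step 9: u=-81, v=-54 + (-19, -15) → u=-100, v=-69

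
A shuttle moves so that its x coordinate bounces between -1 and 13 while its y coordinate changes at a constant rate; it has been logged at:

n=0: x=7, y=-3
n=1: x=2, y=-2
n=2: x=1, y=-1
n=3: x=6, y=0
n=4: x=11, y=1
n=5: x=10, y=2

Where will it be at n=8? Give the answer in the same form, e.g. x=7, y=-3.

The x coordinate reflects between -1 and 13, moving 5 per step.
  step 6: 10 → 5
  step 7: 5 → 0
  step 8: 0 → 3
The y coordinate changes by +1 each step: at step 8 it is 5.

x=3, y=5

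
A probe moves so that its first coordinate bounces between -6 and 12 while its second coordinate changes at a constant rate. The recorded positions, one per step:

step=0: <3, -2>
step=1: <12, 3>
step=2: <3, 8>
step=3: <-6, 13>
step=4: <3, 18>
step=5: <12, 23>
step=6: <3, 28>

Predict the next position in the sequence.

The first coordinate travels 9 per step and bounces off the walls at -6 and 12.
  step 7: 3 → -6
The second coordinate changes by +5 each step: at step 7 it is 33.

<-6, 33>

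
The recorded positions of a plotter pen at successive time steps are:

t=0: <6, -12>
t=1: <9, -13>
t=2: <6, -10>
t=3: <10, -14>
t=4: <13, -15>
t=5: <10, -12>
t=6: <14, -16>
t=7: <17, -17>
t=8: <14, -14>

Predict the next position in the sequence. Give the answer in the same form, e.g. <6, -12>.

<18, -18>

The moves between consecutive positions are <+3, -1>, <-3, +3>, <+4, -4>, <+3, -1>, <-3, +3>, <+4, -4>, <+3, -1>, <-3, +3>; they repeat the 3-cycle [<+3, -1>, <-3, +3>, <+4, -4>].
step 9: apply <+4, -4> → <18, -18>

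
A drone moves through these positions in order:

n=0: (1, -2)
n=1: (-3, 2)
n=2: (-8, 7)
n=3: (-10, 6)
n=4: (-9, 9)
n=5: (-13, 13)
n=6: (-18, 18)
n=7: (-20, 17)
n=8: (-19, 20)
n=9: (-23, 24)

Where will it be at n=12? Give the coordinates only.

(-29, 31)

Differencing gives (-4, +4), (-5, +5), (-2, -1), (+1, +3), (-4, +4), (-5, +5), (-2, -1), (+1, +3), (-4, +4). This is the pattern (-4, +4), (-5, +5), (-2, -1), (+1, +3) repeated.
step 10: apply (-5, +5) → (-28, 29)
step 11: apply (-2, -1) → (-30, 28)
step 12: apply (+1, +3) → (-29, 31)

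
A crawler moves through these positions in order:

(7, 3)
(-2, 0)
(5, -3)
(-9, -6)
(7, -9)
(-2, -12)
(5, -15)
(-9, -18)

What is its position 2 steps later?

First: cycles through 7, -2, 5, -9 every 4 steps. Step 9 lands at position 1 of the cycle → -2.
Second: linear, -3 per step → -24 at step 9.

(-2, -24)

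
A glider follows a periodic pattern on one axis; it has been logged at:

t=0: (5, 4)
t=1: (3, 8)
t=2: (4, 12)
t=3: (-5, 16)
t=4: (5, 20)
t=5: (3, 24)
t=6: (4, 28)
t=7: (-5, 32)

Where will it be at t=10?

(4, 44)

First: cycles through 5, 3, 4, -5 every 4 steps. Step 10 lands at position 2 of the cycle → 4.
Second: linear, +4 per step → 44 at step 10.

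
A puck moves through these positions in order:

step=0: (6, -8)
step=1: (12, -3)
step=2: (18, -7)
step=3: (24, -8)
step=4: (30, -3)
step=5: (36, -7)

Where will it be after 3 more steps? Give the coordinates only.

(54, -7)

First: linear, +6 per step → 54 at step 8.
Second: cycles through -8, -3, -7 every 3 steps. Step 8 lands at position 2 of the cycle → -7.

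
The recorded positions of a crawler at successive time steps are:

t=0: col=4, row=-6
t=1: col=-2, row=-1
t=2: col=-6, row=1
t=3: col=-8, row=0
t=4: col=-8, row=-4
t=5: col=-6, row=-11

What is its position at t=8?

col=12, row=-50

Successive displacements: (-6, +5), (-4, +2), (-2, -1), (+0, -4), (+2, -7) — each changes by (+2, -3).
step 6: col=-6, row=-11 + (+4, -10) → col=-2, row=-21
step 7: col=-2, row=-21 + (+6, -13) → col=4, row=-34
step 8: col=4, row=-34 + (+8, -16) → col=12, row=-50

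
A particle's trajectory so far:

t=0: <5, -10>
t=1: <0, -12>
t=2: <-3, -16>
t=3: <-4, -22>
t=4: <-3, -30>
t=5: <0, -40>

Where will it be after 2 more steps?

Successive displacements: <-5, -2>, <-3, -4>, <-1, -6>, <+1, -8>, <+3, -10> — each changes by <+2, -2>.
step 6: <0, -40> + <+5, -12> → <5, -52>
step 7: <5, -52> + <+7, -14> → <12, -66>

<12, -66>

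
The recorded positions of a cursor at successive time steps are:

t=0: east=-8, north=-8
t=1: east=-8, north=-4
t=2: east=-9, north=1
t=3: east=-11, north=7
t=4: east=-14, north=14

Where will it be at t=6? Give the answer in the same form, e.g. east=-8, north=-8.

east=-23, north=31

Successive displacements: (+0, +4), (-1, +5), (-2, +6), (-3, +7) — each changes by (-1, +1).
step 5: east=-14, north=14 + (-4, +8) → east=-18, north=22
step 6: east=-18, north=22 + (-5, +9) → east=-23, north=31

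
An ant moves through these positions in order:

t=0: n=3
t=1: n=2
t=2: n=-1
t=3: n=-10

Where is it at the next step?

n=-37

Step-to-step displacements: -1, -3, -9; each is 3× the previous.
step 4: -10 − 27 → n=-37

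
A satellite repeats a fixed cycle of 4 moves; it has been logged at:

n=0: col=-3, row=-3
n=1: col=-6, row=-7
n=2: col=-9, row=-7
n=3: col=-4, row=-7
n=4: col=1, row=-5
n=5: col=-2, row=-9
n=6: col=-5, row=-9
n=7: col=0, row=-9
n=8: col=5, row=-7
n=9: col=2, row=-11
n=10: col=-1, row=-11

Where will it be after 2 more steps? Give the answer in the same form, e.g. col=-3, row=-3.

The moves between consecutive positions are (-3,-4), (-3,+0), (+5,+0), (+5,+2), (-3,-4), (-3,+0), (+5,+0), (+5,+2), (-3,-4), (-3,+0); they repeat the 4-cycle [(-3,-4), (-3,+0), (+5,+0), (+5,+2)].
step 11: apply (+5,+0) → col=4, row=-11
step 12: apply (+5,+2) → col=9, row=-9

col=9, row=-9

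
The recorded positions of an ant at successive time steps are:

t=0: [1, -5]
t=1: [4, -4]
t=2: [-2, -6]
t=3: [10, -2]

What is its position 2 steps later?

The jumps are [+3, +1], [-6, -2], [+12, +4] — a geometric progression with ratio -2.
step 4: [10, -2] + [-24, -8] → [-14, -10]
step 5: [-14, -10] + [+48, +16] → [34, 6]

[34, 6]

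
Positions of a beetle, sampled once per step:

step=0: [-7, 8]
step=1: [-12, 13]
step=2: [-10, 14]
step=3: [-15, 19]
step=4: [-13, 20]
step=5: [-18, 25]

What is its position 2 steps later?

[-21, 31]

The moves between consecutive positions are [-5, +5], [+2, +1], [-5, +5], [+2, +1], [-5, +5]; they repeat the 2-cycle [[-5, +5], [+2, +1]].
step 6: apply [+2, +1] → [-16, 26]
step 7: apply [-5, +5] → [-21, 31]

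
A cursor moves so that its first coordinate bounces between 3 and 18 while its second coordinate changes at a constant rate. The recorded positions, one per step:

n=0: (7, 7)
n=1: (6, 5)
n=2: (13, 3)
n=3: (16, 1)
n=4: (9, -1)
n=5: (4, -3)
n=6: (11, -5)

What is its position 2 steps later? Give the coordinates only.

The first coordinate reflects between 3 and 18, moving 7 per step.
  step 7: 11 → 18
  step 8: 18 → 11
The second coordinate changes by -2 each step: at step 8 it is -9.

(11, -9)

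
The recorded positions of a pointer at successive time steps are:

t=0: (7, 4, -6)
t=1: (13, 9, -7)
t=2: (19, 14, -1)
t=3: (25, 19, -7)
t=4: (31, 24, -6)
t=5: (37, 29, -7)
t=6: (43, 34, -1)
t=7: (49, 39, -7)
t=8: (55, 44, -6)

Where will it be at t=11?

(73, 59, -7)

First: linear, +6 per step → 73 at step 11.
Second: linear, +5 per step → 59 at step 11.
Third: cycles through -6, -7, -1, -7 every 4 steps. Step 11 lands at position 3 of the cycle → -7.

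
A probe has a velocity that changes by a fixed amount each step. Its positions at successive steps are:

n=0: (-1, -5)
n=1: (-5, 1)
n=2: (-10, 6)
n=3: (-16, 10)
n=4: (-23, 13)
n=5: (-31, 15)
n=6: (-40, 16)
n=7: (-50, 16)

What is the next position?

(-61, 15)

Successive displacements: (-4, +6), (-5, +5), (-6, +4), (-7, +3), (-8, +2), (-9, +1), (-10, +0) — each changes by (-1, -1).
step 8: (-50, 16) + (-11, -1) → (-61, 15)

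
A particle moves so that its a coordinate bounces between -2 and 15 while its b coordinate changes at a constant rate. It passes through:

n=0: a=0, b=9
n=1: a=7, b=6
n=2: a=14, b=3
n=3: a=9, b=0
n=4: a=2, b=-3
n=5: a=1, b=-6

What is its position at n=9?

The a coordinate travels 7 per step and bounces off the walls at -2 and 15.
  step 6: 1 → 8
  step 7: 8 → 15
  step 8: 15 → 8
  step 9: 8 → 1
The b coordinate changes by -3 each step: at step 9 it is -18.

a=1, b=-18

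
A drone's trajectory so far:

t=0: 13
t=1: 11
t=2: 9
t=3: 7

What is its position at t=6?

1

The position changes by -2 every step.
step 4: 7 − 2 → 5
step 5: 5 − 2 → 3
step 6: 3 − 2 → 1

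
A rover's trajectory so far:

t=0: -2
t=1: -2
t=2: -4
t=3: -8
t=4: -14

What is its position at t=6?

Successive displacements: +0, -2, -4, -6 — each changes by -2.
step 5: -14 − 8 → -22
step 6: -22 − 10 → -32

-32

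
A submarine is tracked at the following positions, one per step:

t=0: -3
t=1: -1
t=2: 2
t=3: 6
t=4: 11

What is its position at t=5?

17

Successive displacements: +2, +3, +4, +5 — each changes by +1.
step 5: 11 + 6 → 17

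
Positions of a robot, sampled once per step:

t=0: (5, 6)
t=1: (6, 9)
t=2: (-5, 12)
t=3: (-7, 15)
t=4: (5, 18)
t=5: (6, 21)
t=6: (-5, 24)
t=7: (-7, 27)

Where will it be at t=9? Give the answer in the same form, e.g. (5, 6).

(6, 33)

The first coordinate repeats the cycle [5, 6, -5, -7] with period 4; step 9 mod 4 = 1, giving 6.
The second coordinate changes by +3 each step, so at step 9 it is 6 + 9·(3) = 33.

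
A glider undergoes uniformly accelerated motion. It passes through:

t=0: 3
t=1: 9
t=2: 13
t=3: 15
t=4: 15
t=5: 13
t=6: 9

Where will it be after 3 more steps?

First differences are +6, +4, +2, +0, -2, -4; their common second difference is -2 (constant acceleration).
step 7: 9 − 6 → 3
step 8: 3 − 8 → -5
step 9: -5 − 10 → -15

-15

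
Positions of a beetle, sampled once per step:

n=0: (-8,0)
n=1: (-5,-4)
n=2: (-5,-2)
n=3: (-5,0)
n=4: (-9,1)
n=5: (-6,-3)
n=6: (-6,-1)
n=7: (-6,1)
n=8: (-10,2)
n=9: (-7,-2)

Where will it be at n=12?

Differencing gives (+3,-4), (+0,+2), (+0,+2), (-4,+1), (+3,-4), (+0,+2), (+0,+2), (-4,+1), (+3,-4). This is the pattern (+3,-4), (+0,+2), (+0,+2), (-4,+1) repeated.
step 10: apply (+0,+2) → (-7,0)
step 11: apply (+0,+2) → (-7,2)
step 12: apply (-4,+1) → (-11,3)

(-11,3)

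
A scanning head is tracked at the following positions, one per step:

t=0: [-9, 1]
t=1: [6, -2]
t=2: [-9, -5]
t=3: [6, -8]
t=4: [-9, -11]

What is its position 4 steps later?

The first coordinate repeats the cycle [-9, 6] with period 2; step 8 mod 2 = 0, giving -9.
The second coordinate changes by -3 each step, so at step 8 it is 1 + 8·(-3) = -23.

[-9, -23]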